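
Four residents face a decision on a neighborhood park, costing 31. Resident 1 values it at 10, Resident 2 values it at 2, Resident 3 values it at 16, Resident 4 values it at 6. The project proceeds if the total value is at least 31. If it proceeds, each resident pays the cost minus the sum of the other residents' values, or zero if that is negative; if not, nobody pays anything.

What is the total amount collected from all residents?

23

Total value 34 ≥ cost 31, so it is built.
Resident 1: others sum to 24; max(0, 31 - 24) = 7.
Resident 2: others sum to 32; max(0, 31 - 32) = 0.
Resident 3: others sum to 18; max(0, 31 - 18) = 13.
Resident 4: others sum to 28; max(0, 31 - 28) = 3.
Total collected = 7 + 0 + 13 + 3 = 23.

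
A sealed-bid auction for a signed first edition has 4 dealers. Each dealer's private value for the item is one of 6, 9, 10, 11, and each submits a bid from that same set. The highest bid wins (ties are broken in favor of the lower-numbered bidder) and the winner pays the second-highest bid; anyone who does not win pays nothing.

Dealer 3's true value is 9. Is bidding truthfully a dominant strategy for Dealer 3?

Check each profile of the others' bids and compare truth against every alternative bid.
Others bid (6, 6, 6): truth gives 3, best alternative gives 3.
Others bid (6, 6, 9): truth gives 0, best alternative gives 0.
Others bid (6, 6, 10): truth gives 0, best alternative gives 0.
Others bid (6, 6, 11): truth gives 0, best alternative gives 0.
Others bid (6, 9, 6): truth gives 0, best alternative gives 0.
Others bid (6, 9, 9): truth gives 0, best alternative gives 0.
(Remaining 58 profiles checked similarly; truth is weakly best in each.)
In every case the truthful bid is at least as good as any alternative, so it is a dominant strategy.

Yes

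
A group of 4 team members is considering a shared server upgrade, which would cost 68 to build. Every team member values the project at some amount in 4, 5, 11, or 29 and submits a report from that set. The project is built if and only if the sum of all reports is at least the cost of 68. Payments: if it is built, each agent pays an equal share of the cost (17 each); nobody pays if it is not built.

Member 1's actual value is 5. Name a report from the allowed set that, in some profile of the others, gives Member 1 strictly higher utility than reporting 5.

Suppose Member 2 reports 5, Member 3 reports 29 and Member 4 reports 29.
Report 5: project built, pays 17, utility 5 - 17 = -12.
Report 4: project not built, utility 0.
So reporting 4 beats truth here (0 > -12).

4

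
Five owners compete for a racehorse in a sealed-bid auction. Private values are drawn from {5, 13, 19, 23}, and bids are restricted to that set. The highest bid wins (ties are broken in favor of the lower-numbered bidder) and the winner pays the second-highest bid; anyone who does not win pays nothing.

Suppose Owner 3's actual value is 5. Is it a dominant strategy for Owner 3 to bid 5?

Yes

Check each profile of the others' bids and compare truth against every alternative bid.
Others bid (5, 5, 5, 13): truth gives 0, best alternative gives -8.
Others bid (5, 5, 13, 5): truth gives 0, best alternative gives -8.
Others bid (5, 5, 13, 13): truth gives 0, best alternative gives -8.
Others bid (5, 5, 5, 5): truth gives 0, best alternative gives 0.
Others bid (5, 5, 5, 19): truth gives 0, best alternative gives 0.
Others bid (5, 5, 5, 23): truth gives 0, best alternative gives 0.
(Remaining 250 profiles checked similarly; truth is weakly best in each.)
In every case the truthful bid is at least as good as any alternative, so it is a dominant strategy.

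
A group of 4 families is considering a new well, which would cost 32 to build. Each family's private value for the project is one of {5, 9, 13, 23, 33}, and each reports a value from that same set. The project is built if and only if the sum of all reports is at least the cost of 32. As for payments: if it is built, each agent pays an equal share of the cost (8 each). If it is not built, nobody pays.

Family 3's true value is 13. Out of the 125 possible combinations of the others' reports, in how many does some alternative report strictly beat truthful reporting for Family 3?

Others report (5, 5, 5): truth gives 0; report 23 gives 5 > 0. Violating.
Others report (5, 5, 9): truth gives 5; no alternative beats it.
Others report (5, 5, 13): truth gives 5; no alternative beats it.
(Checking all 125 profiles: 1 has a profitable deviation, 124 do not.)

1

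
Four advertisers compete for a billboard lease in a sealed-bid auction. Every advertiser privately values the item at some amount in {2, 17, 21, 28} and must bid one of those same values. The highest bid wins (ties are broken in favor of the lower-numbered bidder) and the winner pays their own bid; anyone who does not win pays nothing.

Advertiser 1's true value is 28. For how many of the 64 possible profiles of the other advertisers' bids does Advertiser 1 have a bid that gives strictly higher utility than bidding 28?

Others bid (2, 2, 2): truth gives 0; bid 2 gives 26 > 0. Violating.
Others bid (2, 2, 17): truth gives 0; bid 17 gives 11 > 0. Violating.
Others bid (2, 2, 21): truth gives 0; bid 21 gives 7 > 0. Violating.
Others bid (2, 17, 2): truth gives 0; bid 17 gives 11 > 0. Violating.
Others bid (2, 2, 28): truth gives 0; no alternative beats it.
Others bid (2, 17, 28): truth gives 0; no alternative beats it.
(Checking all 64 profiles: 27 have a profitable deviation, 37 do not.)

27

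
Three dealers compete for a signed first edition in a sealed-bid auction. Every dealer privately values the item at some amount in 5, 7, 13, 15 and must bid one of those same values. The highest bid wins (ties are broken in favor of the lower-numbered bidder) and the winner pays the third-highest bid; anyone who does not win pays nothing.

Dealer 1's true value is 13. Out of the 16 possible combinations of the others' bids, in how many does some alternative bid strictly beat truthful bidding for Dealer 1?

Others bid (5, 15): truth gives 0; bid 15 gives 8 > 0. Violating.
Others bid (7, 15): truth gives 0; bid 15 gives 6 > 0. Violating.
Others bid (15, 5): truth gives 0; bid 15 gives 8 > 0. Violating.
Others bid (15, 7): truth gives 0; bid 15 gives 6 > 0. Violating.
Others bid (5, 5): truth gives 8; no alternative beats it.
Others bid (5, 7): truth gives 8; no alternative beats it.
(Checking all 16 profiles: 4 have a profitable deviation, 12 do not.)

4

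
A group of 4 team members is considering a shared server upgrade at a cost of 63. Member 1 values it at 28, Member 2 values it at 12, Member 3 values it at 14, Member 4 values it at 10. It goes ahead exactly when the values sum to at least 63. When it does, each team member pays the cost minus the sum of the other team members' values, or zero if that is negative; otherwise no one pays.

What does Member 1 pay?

27

Total value 64 ≥ cost 63, so the project is built.
The other team members' values sum to 36.
Cost minus that sum is 63 - 36 = 27.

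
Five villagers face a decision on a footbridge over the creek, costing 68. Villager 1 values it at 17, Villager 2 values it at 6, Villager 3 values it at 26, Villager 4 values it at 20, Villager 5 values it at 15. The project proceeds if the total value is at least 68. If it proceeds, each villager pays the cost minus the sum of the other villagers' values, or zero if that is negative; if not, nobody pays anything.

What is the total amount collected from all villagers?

15

Total value 84 ≥ cost 68, so it is built.
Villager 1: others sum to 67; max(0, 68 - 67) = 1.
Villager 2: others sum to 78; max(0, 68 - 78) = 0.
Villager 3: others sum to 58; max(0, 68 - 58) = 10.
Villager 4: others sum to 64; max(0, 68 - 64) = 4.
Villager 5: others sum to 69; max(0, 68 - 69) = 0.
Total collected = 1 + 0 + 10 + 4 + 0 = 15.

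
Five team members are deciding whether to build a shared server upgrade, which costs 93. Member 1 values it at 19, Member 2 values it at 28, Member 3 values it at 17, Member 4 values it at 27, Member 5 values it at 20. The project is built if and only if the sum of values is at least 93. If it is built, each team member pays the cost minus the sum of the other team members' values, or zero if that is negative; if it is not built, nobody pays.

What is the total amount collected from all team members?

Total value 111 ≥ cost 93, so it is built.
Member 1: others sum to 92; max(0, 93 - 92) = 1.
Member 2: others sum to 83; max(0, 93 - 83) = 10.
Member 3: others sum to 94; max(0, 93 - 94) = 0.
Member 4: others sum to 84; max(0, 93 - 84) = 9.
Member 5: others sum to 91; max(0, 93 - 91) = 2.
Total collected = 1 + 10 + 0 + 9 + 2 = 22.

22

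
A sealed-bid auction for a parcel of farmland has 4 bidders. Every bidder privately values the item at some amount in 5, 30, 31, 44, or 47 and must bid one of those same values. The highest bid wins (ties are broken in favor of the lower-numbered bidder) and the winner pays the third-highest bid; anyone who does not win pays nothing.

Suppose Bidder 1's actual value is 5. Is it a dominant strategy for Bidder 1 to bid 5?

Check each profile of the others' bids and compare truth against every alternative bid.
Others bid (5, 30, 30): truth gives 0, best alternative gives -25.
Others bid (30, 5, 30): truth gives 0, best alternative gives -25.
Others bid (30, 30, 5): truth gives 0, best alternative gives -25.
Others bid (30, 30, 30): truth gives 0, best alternative gives -25.
Others bid (5, 5, 5): truth gives 0, best alternative gives 0.
Others bid (5, 5, 30): truth gives 0, best alternative gives 0.
(Remaining 119 profiles checked similarly; truth is weakly best in each.)
In every case the truthful bid is at least as good as any alternative, so it is a dominant strategy.

Yes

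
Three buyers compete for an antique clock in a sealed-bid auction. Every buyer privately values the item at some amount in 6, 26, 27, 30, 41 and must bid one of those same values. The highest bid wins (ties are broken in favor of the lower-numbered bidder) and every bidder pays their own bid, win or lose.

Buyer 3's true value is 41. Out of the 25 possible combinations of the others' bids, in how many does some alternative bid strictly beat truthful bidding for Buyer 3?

Others bid (6, 6): truth gives 0; bid 26 gives 15 > 0. Violating.
Others bid (6, 26): truth gives 0; bid 27 gives 14 > 0. Violating.
Others bid (6, 27): truth gives 0; bid 30 gives 11 > 0. Violating.
Others bid (6, 41): truth gives -41; bid 6 gives -6 > -41. Violating.
Others bid (6, 30): truth gives 0; no alternative beats it.
Others bid (26, 30): truth gives 0; no alternative beats it.
(Checking all 25 profiles: 18 have a profitable deviation, 7 do not.)

18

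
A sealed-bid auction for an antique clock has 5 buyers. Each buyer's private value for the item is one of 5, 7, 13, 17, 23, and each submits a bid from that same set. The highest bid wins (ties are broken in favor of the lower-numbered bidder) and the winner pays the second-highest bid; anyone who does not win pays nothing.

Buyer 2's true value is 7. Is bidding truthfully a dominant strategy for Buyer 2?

Check each profile of the others' bids and compare truth against every alternative bid.
Others bid (5, 5, 5, 5): truth gives 2, best alternative gives 2.
Others bid (5, 5, 5, 7): truth gives 0, best alternative gives 0.
Others bid (5, 5, 5, 13): truth gives 0, best alternative gives 0.
Others bid (5, 5, 5, 17): truth gives 0, best alternative gives 0.
Others bid (5, 5, 5, 23): truth gives 0, best alternative gives 0.
Others bid (5, 5, 7, 5): truth gives 0, best alternative gives 0.
(Remaining 619 profiles checked similarly; truth is weakly best in each.)
In every case the truthful bid is at least as good as any alternative, so it is a dominant strategy.

Yes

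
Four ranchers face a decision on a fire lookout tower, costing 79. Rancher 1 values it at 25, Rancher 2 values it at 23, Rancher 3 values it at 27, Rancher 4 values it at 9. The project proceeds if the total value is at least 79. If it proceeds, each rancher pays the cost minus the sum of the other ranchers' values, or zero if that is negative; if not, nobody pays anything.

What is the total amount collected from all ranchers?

64

Total value 84 ≥ cost 79, so it is built.
Rancher 1: others sum to 59; max(0, 79 - 59) = 20.
Rancher 2: others sum to 61; max(0, 79 - 61) = 18.
Rancher 3: others sum to 57; max(0, 79 - 57) = 22.
Rancher 4: others sum to 75; max(0, 79 - 75) = 4.
Total collected = 20 + 18 + 22 + 4 = 64.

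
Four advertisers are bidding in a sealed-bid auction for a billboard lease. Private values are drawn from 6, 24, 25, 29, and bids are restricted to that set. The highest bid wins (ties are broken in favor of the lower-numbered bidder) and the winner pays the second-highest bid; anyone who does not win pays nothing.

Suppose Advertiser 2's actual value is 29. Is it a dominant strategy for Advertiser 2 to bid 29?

Yes

Check each profile of the others' bids and compare truth against every alternative bid.
Others bid (25, 6, 6): truth gives 4, best alternative gives 0.
Others bid (25, 6, 24): truth gives 4, best alternative gives 0.
Others bid (25, 6, 25): truth gives 4, best alternative gives 0.
Others bid (25, 24, 6): truth gives 4, best alternative gives 0.
Others bid (25, 24, 24): truth gives 4, best alternative gives 0.
Others bid (25, 24, 25): truth gives 4, best alternative gives 0.
(Remaining 58 profiles checked similarly; truth is weakly best in each.)
In every case the truthful bid is at least as good as any alternative, so it is a dominant strategy.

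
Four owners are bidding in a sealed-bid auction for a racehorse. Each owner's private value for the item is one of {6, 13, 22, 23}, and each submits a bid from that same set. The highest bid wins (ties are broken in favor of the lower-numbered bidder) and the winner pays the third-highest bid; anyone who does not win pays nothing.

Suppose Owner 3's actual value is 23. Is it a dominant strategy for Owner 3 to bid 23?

Yes

Check each profile of the others' bids and compare truth against every alternative bid.
Others bid (6, 6, 23): truth gives 17, best alternative gives 0.
Others bid (6, 22, 6): truth gives 17, best alternative gives 0.
Others bid (22, 6, 6): truth gives 17, best alternative gives 0.
Others bid (6, 13, 23): truth gives 10, best alternative gives 0.
Others bid (6, 22, 13): truth gives 10, best alternative gives 0.
Others bid (13, 6, 23): truth gives 10, best alternative gives 0.
(Remaining 58 profiles checked similarly; truth is weakly best in each.)
In every case the truthful bid is at least as good as any alternative, so it is a dominant strategy.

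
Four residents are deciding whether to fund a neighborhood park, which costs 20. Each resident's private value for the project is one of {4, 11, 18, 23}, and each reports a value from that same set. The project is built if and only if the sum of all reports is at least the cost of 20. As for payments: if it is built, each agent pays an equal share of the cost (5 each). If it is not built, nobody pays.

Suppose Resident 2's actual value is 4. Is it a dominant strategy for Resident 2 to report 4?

Yes

Check each profile of the others' reports and compare truth against every alternative report.
Others report (4, 4, 4): truth gives 0, best alternative gives -1.
Others report (4, 4, 11): truth gives -1, best alternative gives -1.
Others report (4, 4, 18): truth gives -1, best alternative gives -1.
Others report (4, 4, 23): truth gives -1, best alternative gives -1.
Others report (4, 11, 4): truth gives -1, best alternative gives -1.
Others report (4, 11, 11): truth gives -1, best alternative gives -1.
(Remaining 58 profiles checked similarly; truth is weakly best in each.)
In every case the truthful report is at least as good as any alternative, so it is a dominant strategy.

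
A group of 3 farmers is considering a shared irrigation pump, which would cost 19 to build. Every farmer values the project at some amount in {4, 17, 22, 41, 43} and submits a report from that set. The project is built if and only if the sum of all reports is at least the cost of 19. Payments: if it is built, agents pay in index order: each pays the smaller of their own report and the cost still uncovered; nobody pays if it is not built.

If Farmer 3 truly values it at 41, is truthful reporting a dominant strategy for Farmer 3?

Check each profile of the others' reports and compare truth against every alternative report.
Others report (4, 17): truth gives 41, best alternative gives 41.
Others report (4, 22): truth gives 41, best alternative gives 41.
Others report (4, 41): truth gives 41, best alternative gives 41.
Others report (4, 43): truth gives 41, best alternative gives 41.
Others report (17, 4): truth gives 41, best alternative gives 41.
Others report (17, 17): truth gives 41, best alternative gives 41.
(Remaining 19 profiles checked similarly; truth is weakly best in each.)
In every case the truthful report is at least as good as any alternative, so it is a dominant strategy.

Yes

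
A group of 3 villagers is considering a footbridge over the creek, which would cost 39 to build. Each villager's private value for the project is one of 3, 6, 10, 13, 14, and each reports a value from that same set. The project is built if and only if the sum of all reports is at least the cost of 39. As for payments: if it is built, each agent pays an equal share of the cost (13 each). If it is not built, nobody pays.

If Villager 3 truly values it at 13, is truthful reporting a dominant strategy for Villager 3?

Check each profile of the others' reports and compare truth against every alternative report.
Others report (3, 3): truth gives 0, best alternative gives 0.
Others report (3, 6): truth gives 0, best alternative gives 0.
Others report (3, 10): truth gives 0, best alternative gives 0.
Others report (3, 13): truth gives 0, best alternative gives 0.
Others report (3, 14): truth gives 0, best alternative gives 0.
Others report (6, 3): truth gives 0, best alternative gives 0.
(Remaining 19 profiles checked similarly; truth is weakly best in each.)
In every case the truthful report is at least as good as any alternative, so it is a dominant strategy.

Yes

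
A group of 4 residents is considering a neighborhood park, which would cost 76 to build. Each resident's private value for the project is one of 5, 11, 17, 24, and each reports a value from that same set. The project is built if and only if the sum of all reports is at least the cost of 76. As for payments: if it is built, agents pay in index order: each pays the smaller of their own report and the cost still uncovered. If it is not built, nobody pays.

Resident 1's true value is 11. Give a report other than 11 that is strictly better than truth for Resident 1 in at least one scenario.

Suppose Resident 2 reports 24, Resident 3 reports 24 and Resident 4 reports 24.
Report 11: project built, pays 11, utility 11 - 11 = 0.
Report 5: project built, pays 5, utility 11 - 5 = 6.
So reporting 5 beats truth here (6 > 0).

5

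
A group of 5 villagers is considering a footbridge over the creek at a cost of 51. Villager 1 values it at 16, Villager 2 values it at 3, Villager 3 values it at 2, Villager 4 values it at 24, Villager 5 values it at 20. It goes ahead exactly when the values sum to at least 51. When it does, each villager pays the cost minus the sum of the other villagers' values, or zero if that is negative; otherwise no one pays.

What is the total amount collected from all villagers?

Total value 65 ≥ cost 51, so it is built.
Villager 1: others sum to 49; max(0, 51 - 49) = 2.
Villager 2: others sum to 62; max(0, 51 - 62) = 0.
Villager 3: others sum to 63; max(0, 51 - 63) = 0.
Villager 4: others sum to 41; max(0, 51 - 41) = 10.
Villager 5: others sum to 45; max(0, 51 - 45) = 6.
Total collected = 2 + 0 + 0 + 10 + 6 = 18.

18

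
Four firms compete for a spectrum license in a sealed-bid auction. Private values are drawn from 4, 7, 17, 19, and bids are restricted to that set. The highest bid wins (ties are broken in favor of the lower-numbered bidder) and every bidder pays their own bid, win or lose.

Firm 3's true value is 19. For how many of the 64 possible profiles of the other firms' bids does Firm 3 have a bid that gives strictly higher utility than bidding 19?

40

Others bid (4, 4, 4): truth gives 0; bid 7 gives 12 > 0. Violating.
Others bid (4, 4, 7): truth gives 0; bid 7 gives 12 > 0. Violating.
Others bid (4, 4, 17): truth gives 0; bid 17 gives 2 > 0. Violating.
Others bid (4, 7, 4): truth gives 0; bid 17 gives 2 > 0. Violating.
Others bid (4, 4, 19): truth gives 0; no alternative beats it.
Others bid (4, 7, 19): truth gives 0; no alternative beats it.
(Checking all 64 profiles: 40 have a profitable deviation, 24 do not.)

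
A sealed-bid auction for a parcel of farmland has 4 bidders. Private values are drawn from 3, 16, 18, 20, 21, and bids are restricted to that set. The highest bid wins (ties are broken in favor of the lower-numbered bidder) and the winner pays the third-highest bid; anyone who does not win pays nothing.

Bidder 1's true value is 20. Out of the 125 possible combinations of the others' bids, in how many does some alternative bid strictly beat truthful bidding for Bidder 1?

27

Others bid (3, 3, 21): truth gives 0; bid 21 gives 17 > 0. Violating.
Others bid (3, 16, 21): truth gives 0; bid 21 gives 4 > 0. Violating.
Others bid (3, 18, 21): truth gives 0; bid 21 gives 2 > 0. Violating.
Others bid (3, 21, 3): truth gives 0; bid 21 gives 17 > 0. Violating.
Others bid (3, 3, 3): truth gives 17; no alternative beats it.
Others bid (3, 3, 16): truth gives 17; no alternative beats it.
(Checking all 125 profiles: 27 have a profitable deviation, 98 do not.)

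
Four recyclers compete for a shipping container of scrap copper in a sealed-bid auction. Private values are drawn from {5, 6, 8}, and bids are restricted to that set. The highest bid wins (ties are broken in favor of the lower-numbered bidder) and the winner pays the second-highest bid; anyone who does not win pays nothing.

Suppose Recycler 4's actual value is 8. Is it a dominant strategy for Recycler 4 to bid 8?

Yes

Check each profile of the others' bids and compare truth against every alternative bid.
Others bid (5, 5, 6): truth gives 2, best alternative gives 0.
Others bid (5, 6, 5): truth gives 2, best alternative gives 0.
Others bid (5, 6, 6): truth gives 2, best alternative gives 0.
Others bid (6, 5, 5): truth gives 2, best alternative gives 0.
Others bid (6, 5, 6): truth gives 2, best alternative gives 0.
Others bid (6, 6, 5): truth gives 2, best alternative gives 0.
(Remaining 21 profiles checked similarly; truth is weakly best in each.)
In every case the truthful bid is at least as good as any alternative, so it is a dominant strategy.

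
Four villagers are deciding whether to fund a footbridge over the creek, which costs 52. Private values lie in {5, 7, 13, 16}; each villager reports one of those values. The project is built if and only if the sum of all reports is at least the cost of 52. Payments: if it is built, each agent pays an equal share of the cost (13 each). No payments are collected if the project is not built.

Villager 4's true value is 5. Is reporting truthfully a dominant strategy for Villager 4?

Check each profile of the others' reports and compare truth against every alternative report.
Others report (13, 16, 16): truth gives 0, best alternative gives -8.
Others report (16, 13, 16): truth gives 0, best alternative gives -8.
Others report (16, 16, 13): truth gives 0, best alternative gives -8.
Others report (16, 16, 16): truth gives -8, best alternative gives -8.
Others report (5, 5, 5): truth gives 0, best alternative gives 0.
Others report (5, 5, 7): truth gives 0, best alternative gives 0.
(Remaining 58 profiles checked similarly; truth is weakly best in each.)
In every case the truthful report is at least as good as any alternative, so it is a dominant strategy.

Yes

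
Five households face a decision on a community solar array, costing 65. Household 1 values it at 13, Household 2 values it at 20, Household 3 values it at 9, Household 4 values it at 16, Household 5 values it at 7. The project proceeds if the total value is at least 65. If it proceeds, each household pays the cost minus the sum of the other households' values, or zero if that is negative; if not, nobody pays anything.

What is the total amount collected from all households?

65

Total value 65 ≥ cost 65, so it is built.
Household 1: others sum to 52; max(0, 65 - 52) = 13.
Household 2: others sum to 45; max(0, 65 - 45) = 20.
Household 3: others sum to 56; max(0, 65 - 56) = 9.
Household 4: others sum to 49; max(0, 65 - 49) = 16.
Household 5: others sum to 58; max(0, 65 - 58) = 7.
Total collected = 13 + 20 + 9 + 16 + 7 = 65.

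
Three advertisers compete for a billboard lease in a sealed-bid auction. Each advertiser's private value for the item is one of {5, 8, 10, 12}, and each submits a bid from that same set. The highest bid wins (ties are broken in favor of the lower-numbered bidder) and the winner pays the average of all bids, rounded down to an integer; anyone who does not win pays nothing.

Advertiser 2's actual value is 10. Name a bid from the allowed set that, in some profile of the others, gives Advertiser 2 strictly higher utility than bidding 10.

Suppose Advertiser 1 bids 5 and Advertiser 3 bids 12.
Bid 10: loses, pays 0, utility 0.
Bid 12: wins, pays 9, utility 10 - 9 = 1.
So bidding 12 beats truth here (1 > 0).

12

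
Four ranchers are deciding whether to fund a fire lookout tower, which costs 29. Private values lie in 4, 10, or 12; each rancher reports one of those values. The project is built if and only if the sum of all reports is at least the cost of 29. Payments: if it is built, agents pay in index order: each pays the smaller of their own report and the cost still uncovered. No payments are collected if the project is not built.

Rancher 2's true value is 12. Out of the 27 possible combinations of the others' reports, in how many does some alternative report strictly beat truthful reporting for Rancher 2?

Others report (4, 4, 12): truth gives 0; report 10 gives 2 > 0. Violating.
Others report (4, 10, 10): truth gives 0; report 10 gives 2 > 0. Violating.
Others report (4, 10, 12): truth gives 0; report 4 gives 8 > 0. Violating.
Others report (4, 12, 4): truth gives 0; report 10 gives 2 > 0. Violating.
Others report (4, 4, 4): truth gives 0; no alternative beats it.
Others report (4, 4, 10): truth gives 0; no alternative beats it.
(Checking all 27 profiles: 23 have a profitable deviation, 4 do not.)

23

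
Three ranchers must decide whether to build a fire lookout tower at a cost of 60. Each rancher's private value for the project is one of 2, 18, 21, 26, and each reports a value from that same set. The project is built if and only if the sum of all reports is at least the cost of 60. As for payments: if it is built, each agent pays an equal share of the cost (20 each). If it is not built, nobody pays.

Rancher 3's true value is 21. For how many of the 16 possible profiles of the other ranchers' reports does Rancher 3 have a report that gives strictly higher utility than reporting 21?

Others report (18, 18): truth gives 0; report 26 gives 1 > 0. Violating.
Others report (2, 2): truth gives 0; no alternative beats it.
Others report (2, 18): truth gives 0; no alternative beats it.
(Checking all 16 profiles: 1 has a profitable deviation, 15 do not.)

1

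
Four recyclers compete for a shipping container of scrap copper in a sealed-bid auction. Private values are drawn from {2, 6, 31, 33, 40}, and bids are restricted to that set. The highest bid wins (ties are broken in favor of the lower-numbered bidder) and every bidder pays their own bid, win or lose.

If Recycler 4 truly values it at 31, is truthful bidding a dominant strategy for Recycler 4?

No

Consider the case where Recycler 1 bids 2, Recycler 2 bids 2 and Recycler 3 bids 2.
Truthful bid 31: wins, pays 31, utility 31 - 31 = 0.
Bid 6 instead: wins, pays 6, utility 31 - 6 = 25.
Since 25 > 0, bidding 6 is strictly better here, so truthful bidding is not dominant.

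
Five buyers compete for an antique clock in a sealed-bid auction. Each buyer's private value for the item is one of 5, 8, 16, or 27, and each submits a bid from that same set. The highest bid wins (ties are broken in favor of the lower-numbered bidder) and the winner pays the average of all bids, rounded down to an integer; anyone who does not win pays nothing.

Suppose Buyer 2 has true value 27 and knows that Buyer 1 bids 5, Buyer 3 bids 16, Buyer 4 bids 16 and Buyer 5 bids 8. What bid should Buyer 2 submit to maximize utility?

16

Bid 5: loses, pays 0, utility 0.
Bid 8: loses, pays 0, utility 0.
Bid 16: wins, pays 12, utility 27 - 12 = 15.
Bid 27: wins, pays 14, utility 27 - 14 = 13.
The best choice is 16 with utility 15.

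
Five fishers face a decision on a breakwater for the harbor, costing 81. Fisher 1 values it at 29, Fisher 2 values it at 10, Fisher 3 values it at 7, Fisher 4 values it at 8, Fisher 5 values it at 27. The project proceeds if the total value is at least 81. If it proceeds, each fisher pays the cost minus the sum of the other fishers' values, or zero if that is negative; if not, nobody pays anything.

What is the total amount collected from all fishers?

81

Total value 81 ≥ cost 81, so it is built.
Fisher 1: others sum to 52; max(0, 81 - 52) = 29.
Fisher 2: others sum to 71; max(0, 81 - 71) = 10.
Fisher 3: others sum to 74; max(0, 81 - 74) = 7.
Fisher 4: others sum to 73; max(0, 81 - 73) = 8.
Fisher 5: others sum to 54; max(0, 81 - 54) = 27.
Total collected = 29 + 10 + 7 + 8 + 27 = 81.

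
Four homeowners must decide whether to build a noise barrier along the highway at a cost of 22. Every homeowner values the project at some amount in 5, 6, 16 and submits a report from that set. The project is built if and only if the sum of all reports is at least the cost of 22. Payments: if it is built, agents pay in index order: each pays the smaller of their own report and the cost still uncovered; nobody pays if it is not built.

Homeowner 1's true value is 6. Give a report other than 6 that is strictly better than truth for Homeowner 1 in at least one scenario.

Suppose Homeowner 2 reports 5, Homeowner 3 reports 5 and Homeowner 4 reports 16.
Report 6: project built, pays 6, utility 6 - 6 = 0.
Report 5: project built, pays 5, utility 6 - 5 = 1.
So reporting 5 beats truth here (1 > 0).

5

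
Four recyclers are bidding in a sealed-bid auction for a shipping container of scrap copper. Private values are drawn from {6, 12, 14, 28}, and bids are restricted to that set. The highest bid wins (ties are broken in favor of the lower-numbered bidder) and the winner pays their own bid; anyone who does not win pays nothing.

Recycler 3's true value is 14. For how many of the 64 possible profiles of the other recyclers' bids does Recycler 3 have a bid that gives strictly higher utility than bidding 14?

Others bid (6, 6, 6): truth gives 0; bid 12 gives 2 > 0. Violating.
Others bid (6, 6, 12): truth gives 0; bid 12 gives 2 > 0. Violating.
Others bid (6, 6, 14): truth gives 0; no alternative beats it.
Others bid (6, 6, 28): truth gives 0; no alternative beats it.
(Checking all 64 profiles: 2 have a profitable deviation, 62 do not.)

2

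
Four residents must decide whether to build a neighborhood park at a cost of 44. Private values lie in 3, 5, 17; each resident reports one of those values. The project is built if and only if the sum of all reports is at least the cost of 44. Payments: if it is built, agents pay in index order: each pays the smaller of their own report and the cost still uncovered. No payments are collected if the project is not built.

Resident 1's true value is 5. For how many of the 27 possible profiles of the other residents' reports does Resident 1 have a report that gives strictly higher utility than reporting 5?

Others report (17, 17, 17): truth gives 0; report 3 gives 2 > 0. Violating.
Others report (3, 3, 3): truth gives 0; no alternative beats it.
Others report (3, 3, 5): truth gives 0; no alternative beats it.
(Checking all 27 profiles: 1 has a profitable deviation, 26 do not.)

1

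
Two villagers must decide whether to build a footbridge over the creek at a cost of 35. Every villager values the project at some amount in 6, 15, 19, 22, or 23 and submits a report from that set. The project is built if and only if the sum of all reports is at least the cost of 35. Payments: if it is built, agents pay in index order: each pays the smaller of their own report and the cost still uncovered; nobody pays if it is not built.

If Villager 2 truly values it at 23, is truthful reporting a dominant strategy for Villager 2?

Check each profile of the others' reports and compare truth against every alternative report.
Others report (23): truth gives 11, best alternative gives 11.
Others report (22): truth gives 10, best alternative gives 10.
Others report (19): truth gives 7, best alternative gives 7.
Others report (15): truth gives 3, best alternative gives 3.
Others report (6): truth gives 0, best alternative gives 0.
In every case the truthful report is at least as good as any alternative, so it is a dominant strategy.

Yes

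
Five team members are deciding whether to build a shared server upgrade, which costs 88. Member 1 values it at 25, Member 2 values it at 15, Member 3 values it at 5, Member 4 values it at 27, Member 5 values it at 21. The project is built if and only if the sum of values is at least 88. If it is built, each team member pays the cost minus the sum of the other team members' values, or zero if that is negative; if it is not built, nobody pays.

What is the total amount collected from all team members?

68

Total value 93 ≥ cost 88, so it is built.
Member 1: others sum to 68; max(0, 88 - 68) = 20.
Member 2: others sum to 78; max(0, 88 - 78) = 10.
Member 3: others sum to 88; max(0, 88 - 88) = 0.
Member 4: others sum to 66; max(0, 88 - 66) = 22.
Member 5: others sum to 72; max(0, 88 - 72) = 16.
Total collected = 20 + 10 + 0 + 22 + 16 = 68.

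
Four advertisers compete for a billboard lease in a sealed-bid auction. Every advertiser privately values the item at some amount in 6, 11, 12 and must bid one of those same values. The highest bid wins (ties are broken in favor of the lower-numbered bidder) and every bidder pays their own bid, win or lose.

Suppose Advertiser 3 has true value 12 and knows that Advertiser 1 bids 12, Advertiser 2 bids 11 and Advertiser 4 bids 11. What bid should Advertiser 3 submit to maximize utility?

6

Bid 6: loses but pays 6, utility -6.
Bid 11: loses but pays 11, utility -11.
Bid 12: loses but pays 12, utility -12.
The best choice is 6 with utility -6.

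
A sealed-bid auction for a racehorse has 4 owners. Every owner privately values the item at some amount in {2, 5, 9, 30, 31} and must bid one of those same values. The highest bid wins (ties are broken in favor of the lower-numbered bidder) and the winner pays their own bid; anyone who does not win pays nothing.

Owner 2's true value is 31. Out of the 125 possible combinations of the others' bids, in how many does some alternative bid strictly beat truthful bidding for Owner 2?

48

Others bid (2, 2, 2): truth gives 0; bid 5 gives 26 > 0. Violating.
Others bid (2, 2, 5): truth gives 0; bid 5 gives 26 > 0. Violating.
Others bid (2, 2, 9): truth gives 0; bid 9 gives 22 > 0. Violating.
Others bid (2, 2, 30): truth gives 0; bid 30 gives 1 > 0. Violating.
Others bid (2, 2, 31): truth gives 0; no alternative beats it.
Others bid (2, 5, 31): truth gives 0; no alternative beats it.
(Checking all 125 profiles: 48 have a profitable deviation, 77 do not.)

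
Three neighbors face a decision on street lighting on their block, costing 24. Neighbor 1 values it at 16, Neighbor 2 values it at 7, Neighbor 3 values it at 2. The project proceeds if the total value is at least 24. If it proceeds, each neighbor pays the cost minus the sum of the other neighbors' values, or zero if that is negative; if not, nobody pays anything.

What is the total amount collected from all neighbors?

22

Total value 25 ≥ cost 24, so it is built.
Neighbor 1: others sum to 9; max(0, 24 - 9) = 15.
Neighbor 2: others sum to 18; max(0, 24 - 18) = 6.
Neighbor 3: others sum to 23; max(0, 24 - 23) = 1.
Total collected = 15 + 6 + 1 = 22.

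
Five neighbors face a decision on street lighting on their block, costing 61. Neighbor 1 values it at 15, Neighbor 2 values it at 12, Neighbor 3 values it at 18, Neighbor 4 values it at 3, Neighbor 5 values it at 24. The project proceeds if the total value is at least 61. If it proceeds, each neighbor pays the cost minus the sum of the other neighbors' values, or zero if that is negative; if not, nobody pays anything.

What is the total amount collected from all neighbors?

25

Total value 72 ≥ cost 61, so it is built.
Neighbor 1: others sum to 57; max(0, 61 - 57) = 4.
Neighbor 2: others sum to 60; max(0, 61 - 60) = 1.
Neighbor 3: others sum to 54; max(0, 61 - 54) = 7.
Neighbor 4: others sum to 69; max(0, 61 - 69) = 0.
Neighbor 5: others sum to 48; max(0, 61 - 48) = 13.
Total collected = 4 + 1 + 7 + 0 + 13 = 25.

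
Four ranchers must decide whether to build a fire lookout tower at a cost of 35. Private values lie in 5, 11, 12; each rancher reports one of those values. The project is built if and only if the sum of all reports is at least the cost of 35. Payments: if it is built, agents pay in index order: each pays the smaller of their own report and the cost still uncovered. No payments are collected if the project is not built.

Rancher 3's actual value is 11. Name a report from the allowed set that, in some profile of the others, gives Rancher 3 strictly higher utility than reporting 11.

5

Suppose Rancher 1 reports 11, Rancher 2 reports 11 and Rancher 4 reports 11.
Report 11: project built, pays 11, utility 11 - 11 = 0.
Report 5: project built, pays 5, utility 11 - 5 = 6.
So reporting 5 beats truth here (6 > 0).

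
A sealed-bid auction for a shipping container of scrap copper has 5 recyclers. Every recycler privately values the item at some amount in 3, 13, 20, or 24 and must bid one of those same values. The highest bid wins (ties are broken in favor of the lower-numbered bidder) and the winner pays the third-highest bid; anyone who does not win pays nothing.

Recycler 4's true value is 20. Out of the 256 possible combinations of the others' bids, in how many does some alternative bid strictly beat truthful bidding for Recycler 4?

Others bid (3, 3, 3, 24): truth gives 0; bid 24 gives 17 > 0. Violating.
Others bid (3, 3, 13, 24): truth gives 0; bid 24 gives 7 > 0. Violating.
Others bid (3, 3, 20, 3): truth gives 0; bid 24 gives 17 > 0. Violating.
Others bid (3, 3, 20, 13): truth gives 0; bid 24 gives 7 > 0. Violating.
Others bid (3, 3, 3, 3): truth gives 17; no alternative beats it.
Others bid (3, 3, 3, 13): truth gives 17; no alternative beats it.
(Checking all 256 profiles: 32 have a profitable deviation, 224 do not.)

32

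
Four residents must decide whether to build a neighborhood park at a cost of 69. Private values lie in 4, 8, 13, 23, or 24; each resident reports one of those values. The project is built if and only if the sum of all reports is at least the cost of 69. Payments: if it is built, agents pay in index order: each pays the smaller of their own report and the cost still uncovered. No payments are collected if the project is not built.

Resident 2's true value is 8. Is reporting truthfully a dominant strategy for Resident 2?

Consider the case where Resident 1 reports 23, Resident 3 reports 23 and Resident 4 reports 23.
Truthful report 8: project built, pays 8, utility 8 - 8 = 0.
Report 4 instead: project built, pays 4, utility 8 - 4 = 4.
Since 4 > 0, reporting 4 is strictly better here, so truthful reporting is not dominant.

No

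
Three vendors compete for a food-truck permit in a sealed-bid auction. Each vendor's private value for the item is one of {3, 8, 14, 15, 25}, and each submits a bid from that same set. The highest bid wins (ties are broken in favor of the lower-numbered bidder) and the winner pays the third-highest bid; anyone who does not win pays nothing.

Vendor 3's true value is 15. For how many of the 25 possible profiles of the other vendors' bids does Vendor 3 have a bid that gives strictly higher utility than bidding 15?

Others bid (3, 15): truth gives 0; bid 25 gives 12 > 0. Violating.
Others bid (8, 15): truth gives 0; bid 25 gives 7 > 0. Violating.
Others bid (14, 15): truth gives 0; bid 25 gives 1 > 0. Violating.
Others bid (15, 3): truth gives 0; bid 25 gives 12 > 0. Violating.
Others bid (3, 3): truth gives 12; no alternative beats it.
Others bid (3, 8): truth gives 12; no alternative beats it.
(Checking all 25 profiles: 6 have a profitable deviation, 19 do not.)

6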